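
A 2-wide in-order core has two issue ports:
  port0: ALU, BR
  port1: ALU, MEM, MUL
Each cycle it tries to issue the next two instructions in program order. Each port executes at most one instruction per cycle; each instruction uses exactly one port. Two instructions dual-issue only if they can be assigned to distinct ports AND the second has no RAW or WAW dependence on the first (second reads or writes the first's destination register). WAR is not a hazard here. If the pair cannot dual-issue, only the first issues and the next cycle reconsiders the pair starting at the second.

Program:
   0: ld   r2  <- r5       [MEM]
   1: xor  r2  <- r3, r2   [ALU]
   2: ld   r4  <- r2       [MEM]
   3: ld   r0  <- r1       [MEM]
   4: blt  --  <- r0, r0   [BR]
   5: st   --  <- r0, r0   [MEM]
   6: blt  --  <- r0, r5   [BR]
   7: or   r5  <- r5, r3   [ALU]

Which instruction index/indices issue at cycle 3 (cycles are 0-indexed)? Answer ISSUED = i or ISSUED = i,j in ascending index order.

ISSUED = 3

  cy0 -> i0 (ld) RAW+WAW r2
  cy1 -> i1 (xor) RAW r2
  cy2 -> i2 (ld) no-port MEM/MEM
  cy3 -> i3 (ld) RAW r0
  cy4 -> i4/i5 (blt;st) pair
  cy5 -> i6/i7 (blt;or) pair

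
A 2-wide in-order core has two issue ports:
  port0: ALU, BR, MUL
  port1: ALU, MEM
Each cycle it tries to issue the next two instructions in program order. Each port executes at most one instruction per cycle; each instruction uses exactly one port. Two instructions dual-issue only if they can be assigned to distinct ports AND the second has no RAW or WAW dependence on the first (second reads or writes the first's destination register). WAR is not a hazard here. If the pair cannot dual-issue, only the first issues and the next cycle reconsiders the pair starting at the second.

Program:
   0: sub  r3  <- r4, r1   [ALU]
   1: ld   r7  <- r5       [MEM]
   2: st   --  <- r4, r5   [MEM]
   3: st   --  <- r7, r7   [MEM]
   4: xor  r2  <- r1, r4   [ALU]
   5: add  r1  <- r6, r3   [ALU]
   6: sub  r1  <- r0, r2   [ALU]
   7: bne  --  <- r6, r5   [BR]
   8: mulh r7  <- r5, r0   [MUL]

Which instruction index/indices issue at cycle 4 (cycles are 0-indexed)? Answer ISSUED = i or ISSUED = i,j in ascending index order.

ISSUED = 6,7

t=0 i0/i1:sub/ld ; dual
t=1 i2:st ; no-port MEM/MEM
t=2 i3/i4:st/xor ; dual
t=3 i5:add ; WAW r1
t=4 i6/i7:sub/bne ; dual
t=5 i8:mulh ; tail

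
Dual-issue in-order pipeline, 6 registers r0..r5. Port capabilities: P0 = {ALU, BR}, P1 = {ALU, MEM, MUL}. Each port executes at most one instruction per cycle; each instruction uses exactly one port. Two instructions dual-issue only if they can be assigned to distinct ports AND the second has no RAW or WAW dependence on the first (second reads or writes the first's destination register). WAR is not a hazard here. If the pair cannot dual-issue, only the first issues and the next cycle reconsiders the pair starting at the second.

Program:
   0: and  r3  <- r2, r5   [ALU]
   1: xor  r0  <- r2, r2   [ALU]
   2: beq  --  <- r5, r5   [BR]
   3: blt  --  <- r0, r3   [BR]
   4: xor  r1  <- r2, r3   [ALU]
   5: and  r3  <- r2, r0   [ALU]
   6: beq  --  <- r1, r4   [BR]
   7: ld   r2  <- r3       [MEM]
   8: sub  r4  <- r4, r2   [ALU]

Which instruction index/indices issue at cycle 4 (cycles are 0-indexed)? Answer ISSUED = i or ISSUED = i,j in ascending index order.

0. and xor @i0/i1  | dual
1. beq @i2  | no-port BR/BR
2. blt xor @i3/i4  | dual
3. and beq @i5/i6  | dual
4. ld @i7  | RAW r2
5. sub @i8  | tail

ISSUED = 7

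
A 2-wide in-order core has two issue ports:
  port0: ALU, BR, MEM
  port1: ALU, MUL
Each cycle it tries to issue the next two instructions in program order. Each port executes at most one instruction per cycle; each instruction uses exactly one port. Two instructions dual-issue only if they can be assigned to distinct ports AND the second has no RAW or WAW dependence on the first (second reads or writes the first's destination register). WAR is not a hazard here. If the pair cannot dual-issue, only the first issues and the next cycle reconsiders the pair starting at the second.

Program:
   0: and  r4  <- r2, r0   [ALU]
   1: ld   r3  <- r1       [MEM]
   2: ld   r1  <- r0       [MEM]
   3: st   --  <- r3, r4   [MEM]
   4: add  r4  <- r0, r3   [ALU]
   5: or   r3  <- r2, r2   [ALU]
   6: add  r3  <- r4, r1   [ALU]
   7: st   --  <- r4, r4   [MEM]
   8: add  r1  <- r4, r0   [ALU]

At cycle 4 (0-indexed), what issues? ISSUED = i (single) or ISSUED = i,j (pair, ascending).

t=0 i0&i1:and ld ; dual
t=1 i2:ld ; no-port MEM/MEM
t=2 i3&i4:st add ; dual
t=3 i5:or ; WAW r3
t=4 i6&i7:add st ; dual
t=5 i8:add ; tail

ISSUED = 6,7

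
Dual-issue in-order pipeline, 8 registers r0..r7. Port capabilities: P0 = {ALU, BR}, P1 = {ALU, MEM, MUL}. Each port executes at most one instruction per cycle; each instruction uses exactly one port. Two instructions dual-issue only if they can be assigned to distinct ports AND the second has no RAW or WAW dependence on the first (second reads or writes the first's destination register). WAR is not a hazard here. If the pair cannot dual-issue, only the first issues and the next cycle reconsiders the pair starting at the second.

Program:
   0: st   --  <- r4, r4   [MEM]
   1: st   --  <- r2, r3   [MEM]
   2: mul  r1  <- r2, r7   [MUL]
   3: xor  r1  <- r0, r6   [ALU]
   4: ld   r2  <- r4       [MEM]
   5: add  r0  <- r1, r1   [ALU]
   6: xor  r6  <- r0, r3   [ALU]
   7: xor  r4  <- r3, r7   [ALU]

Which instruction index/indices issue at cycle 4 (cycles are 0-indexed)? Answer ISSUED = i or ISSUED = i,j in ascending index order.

#0 head=0: st i0 no-port MEM/MEM
#1 head=1: st i1 no-port MEM/MUL
#2 head=2: mul i2 WAW r1
#3 head=3: xor;ld i3/i4 2-wide
#4 head=5: add i5 RAW r0
#5 head=6: xor;xor i6/i7 2-wide

ISSUED = 5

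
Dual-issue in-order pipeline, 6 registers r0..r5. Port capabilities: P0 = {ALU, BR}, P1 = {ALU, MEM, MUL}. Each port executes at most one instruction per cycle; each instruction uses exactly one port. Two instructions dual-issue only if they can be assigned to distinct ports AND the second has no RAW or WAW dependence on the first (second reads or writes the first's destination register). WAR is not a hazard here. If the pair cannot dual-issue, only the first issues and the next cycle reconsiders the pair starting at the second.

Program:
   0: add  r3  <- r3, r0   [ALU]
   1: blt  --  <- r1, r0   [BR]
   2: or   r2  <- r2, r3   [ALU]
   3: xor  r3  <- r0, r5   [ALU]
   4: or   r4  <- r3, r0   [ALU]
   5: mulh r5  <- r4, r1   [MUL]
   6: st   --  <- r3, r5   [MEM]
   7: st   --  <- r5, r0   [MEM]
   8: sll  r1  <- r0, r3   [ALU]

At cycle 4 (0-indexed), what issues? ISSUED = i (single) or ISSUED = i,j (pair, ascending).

t=0 i0/i1:add;blt ; dual
t=1 i2/i3:or;xor ; dual
t=2 i4:or ; RAW r4
t=3 i5:mulh ; no-port MUL/MEM
t=4 i6:st ; no-port MEM/MEM
t=5 i7/i8:st;sll ; dual

ISSUED = 6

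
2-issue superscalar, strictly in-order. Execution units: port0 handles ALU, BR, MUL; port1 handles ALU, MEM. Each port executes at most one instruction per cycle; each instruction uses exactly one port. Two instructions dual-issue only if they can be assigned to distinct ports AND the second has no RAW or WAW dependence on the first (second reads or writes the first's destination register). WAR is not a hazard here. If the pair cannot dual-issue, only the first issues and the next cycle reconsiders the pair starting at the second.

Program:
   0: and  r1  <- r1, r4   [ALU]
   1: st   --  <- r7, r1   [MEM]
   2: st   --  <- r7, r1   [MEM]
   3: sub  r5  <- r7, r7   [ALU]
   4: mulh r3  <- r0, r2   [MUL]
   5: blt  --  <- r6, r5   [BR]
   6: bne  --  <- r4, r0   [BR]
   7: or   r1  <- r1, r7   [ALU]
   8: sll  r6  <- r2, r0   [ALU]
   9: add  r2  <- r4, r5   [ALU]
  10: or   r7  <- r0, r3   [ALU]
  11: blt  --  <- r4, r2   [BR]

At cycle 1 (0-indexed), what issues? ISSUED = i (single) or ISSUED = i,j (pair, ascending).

ISSUED = 1

0. and.ALU @i0  | RAW r1
1. st.MEM @i1  | no-port MEM/MEM
2. st.MEM;sub.ALU @i2&i3  | dual
3. mulh.MUL @i4  | no-port MUL/BR
4. blt.BR @i5  | no-port BR/BR
5. bne.BR;or.ALU @i6&i7  | dual
6. sll.ALU;add.ALU @i8&i9  | dual
7. or.ALU;blt.BR @i10&i11  | dual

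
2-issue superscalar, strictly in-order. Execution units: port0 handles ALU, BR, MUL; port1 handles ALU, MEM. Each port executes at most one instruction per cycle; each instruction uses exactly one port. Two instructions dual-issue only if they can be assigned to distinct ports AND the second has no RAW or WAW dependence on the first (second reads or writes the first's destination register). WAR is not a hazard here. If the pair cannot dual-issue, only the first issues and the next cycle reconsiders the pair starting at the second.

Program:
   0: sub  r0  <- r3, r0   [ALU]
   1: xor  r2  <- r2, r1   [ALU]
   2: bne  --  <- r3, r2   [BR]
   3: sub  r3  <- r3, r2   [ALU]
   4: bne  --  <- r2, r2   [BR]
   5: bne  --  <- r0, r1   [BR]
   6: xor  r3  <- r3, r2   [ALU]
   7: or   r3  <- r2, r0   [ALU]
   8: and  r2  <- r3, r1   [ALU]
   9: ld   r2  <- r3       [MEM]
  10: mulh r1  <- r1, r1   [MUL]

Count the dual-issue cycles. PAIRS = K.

PAIRS = 4

#0 head=0: sub+xor i0/i1 2-wide
#1 head=2: bne+sub i2/i3 2-wide
#2 head=4: bne i4 no-port BR/BR
#3 head=5: bne+xor i5/i6 2-wide
#4 head=7: or i7 RAW r3
#5 head=8: and i8 WAW r2
#6 head=9: ld+mulh i9/i10 2-wide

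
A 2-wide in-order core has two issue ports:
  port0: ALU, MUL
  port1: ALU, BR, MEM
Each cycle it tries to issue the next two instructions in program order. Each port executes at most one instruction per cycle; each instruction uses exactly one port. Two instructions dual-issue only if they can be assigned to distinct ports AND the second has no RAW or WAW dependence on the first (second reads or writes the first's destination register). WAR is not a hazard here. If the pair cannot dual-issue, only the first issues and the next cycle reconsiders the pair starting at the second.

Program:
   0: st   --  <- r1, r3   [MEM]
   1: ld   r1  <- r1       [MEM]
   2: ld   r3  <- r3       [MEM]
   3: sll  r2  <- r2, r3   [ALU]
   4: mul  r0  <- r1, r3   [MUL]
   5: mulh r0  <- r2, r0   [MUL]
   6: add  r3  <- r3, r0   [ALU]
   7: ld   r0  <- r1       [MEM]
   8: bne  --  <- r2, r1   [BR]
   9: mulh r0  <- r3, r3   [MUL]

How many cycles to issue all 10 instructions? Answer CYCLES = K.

c0: i0 st  no-port MEM/MEM
c1: i1 ld  no-port MEM/MEM
c2: i2 ld  RAW r3
c3: i3/i4 sll mul  dual
c4: i5 mulh  RAW r0
c5: i6/i7 add ld  dual
c6: i8/i9 bne mulh  dual

CYCLES = 7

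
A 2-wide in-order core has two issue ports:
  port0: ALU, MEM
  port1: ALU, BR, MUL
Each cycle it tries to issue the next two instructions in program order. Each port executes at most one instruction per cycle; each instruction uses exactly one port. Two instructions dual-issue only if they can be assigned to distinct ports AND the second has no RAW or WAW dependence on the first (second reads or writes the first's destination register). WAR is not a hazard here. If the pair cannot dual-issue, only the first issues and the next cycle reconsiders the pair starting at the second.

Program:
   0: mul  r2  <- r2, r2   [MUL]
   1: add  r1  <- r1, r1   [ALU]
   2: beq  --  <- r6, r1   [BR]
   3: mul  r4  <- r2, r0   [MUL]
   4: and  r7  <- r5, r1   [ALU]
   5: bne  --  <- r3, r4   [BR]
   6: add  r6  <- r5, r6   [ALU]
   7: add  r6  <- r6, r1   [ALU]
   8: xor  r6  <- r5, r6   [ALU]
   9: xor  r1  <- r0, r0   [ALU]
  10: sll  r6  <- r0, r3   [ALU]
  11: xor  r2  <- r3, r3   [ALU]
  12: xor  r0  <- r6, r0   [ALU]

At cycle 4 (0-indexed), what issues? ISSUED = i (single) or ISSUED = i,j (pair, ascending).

ISSUED = 7

0. mul;add @i0/i1  | 2-wide
1. beq @i2  | no-port BR/MUL
2. mul;and @i3/i4  | 2-wide
3. bne;add @i5/i6  | 2-wide
4. add @i7  | RAW+WAW r6
5. xor;xor @i8/i9  | 2-wide
6. sll;xor @i10/i11  | 2-wide
7. xor @i12  | tail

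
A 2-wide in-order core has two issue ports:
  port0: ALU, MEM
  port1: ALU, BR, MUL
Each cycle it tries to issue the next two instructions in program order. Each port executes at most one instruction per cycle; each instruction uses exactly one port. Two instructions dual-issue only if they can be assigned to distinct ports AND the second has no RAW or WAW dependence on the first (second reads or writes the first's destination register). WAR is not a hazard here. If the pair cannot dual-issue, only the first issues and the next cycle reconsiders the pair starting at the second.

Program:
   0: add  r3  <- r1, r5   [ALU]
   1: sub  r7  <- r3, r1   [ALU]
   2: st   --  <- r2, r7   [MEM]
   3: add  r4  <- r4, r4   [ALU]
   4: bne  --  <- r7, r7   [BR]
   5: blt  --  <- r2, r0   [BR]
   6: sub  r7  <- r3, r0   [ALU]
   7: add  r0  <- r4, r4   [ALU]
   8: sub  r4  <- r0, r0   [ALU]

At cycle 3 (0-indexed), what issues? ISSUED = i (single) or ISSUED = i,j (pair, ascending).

0. add @i0  | RAW r3
1. sub @i1  | RAW r7
2. st/add @i2&i3  | 2-wide
3. bne @i4  | no-port BR/BR
4. blt/sub @i5&i6  | 2-wide
5. add @i7  | RAW r0
6. sub @i8  | tail

ISSUED = 4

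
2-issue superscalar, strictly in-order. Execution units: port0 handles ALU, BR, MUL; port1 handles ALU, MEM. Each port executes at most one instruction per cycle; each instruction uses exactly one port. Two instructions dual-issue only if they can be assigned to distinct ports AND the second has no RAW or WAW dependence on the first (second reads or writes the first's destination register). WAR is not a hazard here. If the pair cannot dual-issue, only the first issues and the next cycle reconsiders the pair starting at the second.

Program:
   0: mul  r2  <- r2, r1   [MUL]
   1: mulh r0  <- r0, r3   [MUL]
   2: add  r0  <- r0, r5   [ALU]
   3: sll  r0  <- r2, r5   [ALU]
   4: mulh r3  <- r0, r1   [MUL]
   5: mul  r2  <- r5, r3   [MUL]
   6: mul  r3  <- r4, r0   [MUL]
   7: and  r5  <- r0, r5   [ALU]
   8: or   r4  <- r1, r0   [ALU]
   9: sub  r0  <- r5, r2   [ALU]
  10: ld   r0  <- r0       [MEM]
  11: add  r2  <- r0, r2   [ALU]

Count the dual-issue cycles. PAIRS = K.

t=0 i0:mul.MUL ; no-port MUL/MUL
t=1 i1:mulh.MUL ; RAW+WAW r0
t=2 i2:add.ALU ; WAW r0
t=3 i3:sll.ALU ; RAW r0
t=4 i4:mulh.MUL ; no-port MUL/MUL
t=5 i5:mul.MUL ; no-port MUL/MUL
t=6 i6+i7:mul.MUL+and.ALU ; dual
t=7 i8+i9:or.ALU+sub.ALU ; dual
t=8 i10:ld.MEM ; RAW r0
t=9 i11:add.ALU ; tail

PAIRS = 2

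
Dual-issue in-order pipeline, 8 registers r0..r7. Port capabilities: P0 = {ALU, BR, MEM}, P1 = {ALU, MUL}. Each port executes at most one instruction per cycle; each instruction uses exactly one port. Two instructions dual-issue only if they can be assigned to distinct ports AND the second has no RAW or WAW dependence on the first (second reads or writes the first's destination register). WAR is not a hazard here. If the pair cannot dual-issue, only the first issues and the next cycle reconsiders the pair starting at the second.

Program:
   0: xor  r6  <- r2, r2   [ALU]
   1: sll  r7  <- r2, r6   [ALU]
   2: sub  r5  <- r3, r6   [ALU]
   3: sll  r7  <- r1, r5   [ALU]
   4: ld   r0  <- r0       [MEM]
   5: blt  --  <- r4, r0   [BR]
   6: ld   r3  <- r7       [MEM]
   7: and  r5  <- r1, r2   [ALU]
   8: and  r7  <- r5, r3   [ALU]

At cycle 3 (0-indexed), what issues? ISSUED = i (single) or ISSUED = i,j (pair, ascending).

ISSUED = 5

[0] i0  xor  -- RAW r6
[1] i1,i2  sll sub  -- pair
[2] i3,i4  sll ld  -- pair
[3] i5  blt  -- no-port BR/MEM
[4] i6,i7  ld and  -- pair
[5] i8  and  -- tail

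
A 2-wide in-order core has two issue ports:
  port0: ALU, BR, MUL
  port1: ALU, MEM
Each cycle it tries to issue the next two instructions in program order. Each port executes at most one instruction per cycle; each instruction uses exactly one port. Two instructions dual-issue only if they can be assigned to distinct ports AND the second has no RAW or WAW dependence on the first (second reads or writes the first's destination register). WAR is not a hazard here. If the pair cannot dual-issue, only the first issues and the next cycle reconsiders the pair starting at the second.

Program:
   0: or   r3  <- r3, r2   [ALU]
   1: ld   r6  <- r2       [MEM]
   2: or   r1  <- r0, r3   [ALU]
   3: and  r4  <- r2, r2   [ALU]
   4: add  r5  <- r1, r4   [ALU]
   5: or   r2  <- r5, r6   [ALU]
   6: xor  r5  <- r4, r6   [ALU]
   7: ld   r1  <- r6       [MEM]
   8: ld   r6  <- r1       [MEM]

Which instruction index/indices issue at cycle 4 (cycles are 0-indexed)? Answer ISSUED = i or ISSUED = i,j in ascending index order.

0. or/ld @i0&i1  | 2-wide
1. or/and @i2&i3  | 2-wide
2. add @i4  | RAW r5
3. or/xor @i5&i6  | 2-wide
4. ld @i7  | no-port MEM/MEM
5. ld @i8  | tail

ISSUED = 7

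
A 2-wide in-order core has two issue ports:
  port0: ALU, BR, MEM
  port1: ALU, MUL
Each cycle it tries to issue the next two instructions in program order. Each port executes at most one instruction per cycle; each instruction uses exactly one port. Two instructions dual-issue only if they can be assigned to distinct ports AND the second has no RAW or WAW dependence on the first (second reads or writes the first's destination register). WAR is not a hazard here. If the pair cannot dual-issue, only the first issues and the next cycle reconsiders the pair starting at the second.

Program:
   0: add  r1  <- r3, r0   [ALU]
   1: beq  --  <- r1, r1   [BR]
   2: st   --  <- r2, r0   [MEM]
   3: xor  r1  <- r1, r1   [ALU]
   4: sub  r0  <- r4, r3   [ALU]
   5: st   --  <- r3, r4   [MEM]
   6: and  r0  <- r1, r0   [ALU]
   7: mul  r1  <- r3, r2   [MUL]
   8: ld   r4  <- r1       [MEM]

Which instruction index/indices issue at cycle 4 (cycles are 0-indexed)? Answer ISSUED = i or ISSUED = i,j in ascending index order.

ISSUED = 6,7

  cy0 -> i0 (add) RAW r1
  cy1 -> i1 (beq) no-port BR/MEM
  cy2 -> i2/i3 (st;xor) dual
  cy3 -> i4/i5 (sub;st) dual
  cy4 -> i6/i7 (and;mul) dual
  cy5 -> i8 (ld) tail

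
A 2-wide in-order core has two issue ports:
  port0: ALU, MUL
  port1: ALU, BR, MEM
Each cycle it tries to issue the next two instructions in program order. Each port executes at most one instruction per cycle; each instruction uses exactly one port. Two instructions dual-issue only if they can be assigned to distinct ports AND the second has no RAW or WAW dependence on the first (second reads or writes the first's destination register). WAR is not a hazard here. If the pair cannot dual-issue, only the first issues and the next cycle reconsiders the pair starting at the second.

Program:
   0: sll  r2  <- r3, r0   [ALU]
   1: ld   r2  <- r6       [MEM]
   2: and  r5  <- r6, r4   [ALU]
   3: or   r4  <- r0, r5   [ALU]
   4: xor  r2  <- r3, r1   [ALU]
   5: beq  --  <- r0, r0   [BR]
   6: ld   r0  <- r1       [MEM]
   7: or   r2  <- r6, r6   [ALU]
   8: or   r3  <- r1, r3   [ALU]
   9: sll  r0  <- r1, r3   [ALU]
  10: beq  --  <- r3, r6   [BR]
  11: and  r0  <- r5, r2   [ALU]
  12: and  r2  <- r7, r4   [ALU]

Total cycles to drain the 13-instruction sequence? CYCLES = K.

c0: i0 sll.ALU  WAW r2
c1: i1&i2 ld.MEM and.ALU  2-wide
c2: i3&i4 or.ALU xor.ALU  2-wide
c3: i5 beq.BR  no-port BR/MEM
c4: i6&i7 ld.MEM or.ALU  2-wide
c5: i8 or.ALU  RAW r3
c6: i9&i10 sll.ALU beq.BR  2-wide
c7: i11&i12 and.ALU and.ALU  2-wide

CYCLES = 8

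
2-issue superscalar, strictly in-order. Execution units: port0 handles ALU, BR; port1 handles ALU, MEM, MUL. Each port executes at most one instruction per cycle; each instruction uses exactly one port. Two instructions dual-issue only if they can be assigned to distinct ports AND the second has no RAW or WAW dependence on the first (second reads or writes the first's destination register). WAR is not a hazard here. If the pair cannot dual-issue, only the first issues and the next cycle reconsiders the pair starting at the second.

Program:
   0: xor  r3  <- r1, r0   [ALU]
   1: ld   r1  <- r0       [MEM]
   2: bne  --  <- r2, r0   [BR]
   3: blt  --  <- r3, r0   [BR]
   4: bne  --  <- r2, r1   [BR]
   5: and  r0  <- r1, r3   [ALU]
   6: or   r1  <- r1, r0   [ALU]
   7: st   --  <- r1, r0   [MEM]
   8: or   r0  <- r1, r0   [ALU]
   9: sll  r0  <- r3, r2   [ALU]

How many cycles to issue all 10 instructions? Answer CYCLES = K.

CYCLES = 7

#0 head=0: xor/ld i0+i1 2-wide
#1 head=2: bne i2 no-port BR/BR
#2 head=3: blt i3 no-port BR/BR
#3 head=4: bne/and i4+i5 2-wide
#4 head=6: or i6 RAW r1
#5 head=7: st/or i7+i8 2-wide
#6 head=9: sll i9 tail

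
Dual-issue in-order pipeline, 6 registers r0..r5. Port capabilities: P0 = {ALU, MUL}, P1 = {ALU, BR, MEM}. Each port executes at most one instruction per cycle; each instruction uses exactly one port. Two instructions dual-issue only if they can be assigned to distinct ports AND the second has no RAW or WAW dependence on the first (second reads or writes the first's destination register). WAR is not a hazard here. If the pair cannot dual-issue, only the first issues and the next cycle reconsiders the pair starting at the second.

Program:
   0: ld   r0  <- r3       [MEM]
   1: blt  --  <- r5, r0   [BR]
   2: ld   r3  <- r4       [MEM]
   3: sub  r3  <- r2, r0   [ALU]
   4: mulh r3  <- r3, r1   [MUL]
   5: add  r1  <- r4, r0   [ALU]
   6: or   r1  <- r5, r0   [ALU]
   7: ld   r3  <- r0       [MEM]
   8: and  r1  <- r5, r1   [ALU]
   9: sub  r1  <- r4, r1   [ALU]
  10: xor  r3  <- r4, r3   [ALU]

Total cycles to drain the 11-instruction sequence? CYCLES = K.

CYCLES = 8

c0: i0 ld.MEM  no-port MEM/BR
c1: i1 blt.BR  no-port BR/MEM
c2: i2 ld.MEM  WAW r3
c3: i3 sub.ALU  RAW+WAW r3
c4: i4/i5 mulh.MUL/add.ALU  dual
c5: i6/i7 or.ALU/ld.MEM  dual
c6: i8 and.ALU  RAW+WAW r1
c7: i9/i10 sub.ALU/xor.ALU  dual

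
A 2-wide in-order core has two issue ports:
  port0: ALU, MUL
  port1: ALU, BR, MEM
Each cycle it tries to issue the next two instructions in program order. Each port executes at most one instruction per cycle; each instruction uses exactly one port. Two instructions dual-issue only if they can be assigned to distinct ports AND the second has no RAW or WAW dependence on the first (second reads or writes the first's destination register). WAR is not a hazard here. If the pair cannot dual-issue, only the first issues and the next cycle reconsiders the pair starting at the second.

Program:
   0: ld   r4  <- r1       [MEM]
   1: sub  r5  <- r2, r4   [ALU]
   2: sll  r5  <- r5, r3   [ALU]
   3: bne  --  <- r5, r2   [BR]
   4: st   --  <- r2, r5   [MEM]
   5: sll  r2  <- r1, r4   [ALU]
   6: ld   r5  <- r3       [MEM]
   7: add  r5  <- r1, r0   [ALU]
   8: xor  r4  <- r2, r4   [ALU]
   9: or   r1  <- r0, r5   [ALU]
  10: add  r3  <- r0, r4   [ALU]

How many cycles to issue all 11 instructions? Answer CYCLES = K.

#0 head=0: ld i0 RAW r4
#1 head=1: sub i1 RAW+WAW r5
#2 head=2: sll i2 RAW r5
#3 head=3: bne i3 no-port BR/MEM
#4 head=4: st+sll i4&i5 dual
#5 head=6: ld i6 WAW r5
#6 head=7: add+xor i7&i8 dual
#7 head=9: or+add i9&i10 dual

CYCLES = 8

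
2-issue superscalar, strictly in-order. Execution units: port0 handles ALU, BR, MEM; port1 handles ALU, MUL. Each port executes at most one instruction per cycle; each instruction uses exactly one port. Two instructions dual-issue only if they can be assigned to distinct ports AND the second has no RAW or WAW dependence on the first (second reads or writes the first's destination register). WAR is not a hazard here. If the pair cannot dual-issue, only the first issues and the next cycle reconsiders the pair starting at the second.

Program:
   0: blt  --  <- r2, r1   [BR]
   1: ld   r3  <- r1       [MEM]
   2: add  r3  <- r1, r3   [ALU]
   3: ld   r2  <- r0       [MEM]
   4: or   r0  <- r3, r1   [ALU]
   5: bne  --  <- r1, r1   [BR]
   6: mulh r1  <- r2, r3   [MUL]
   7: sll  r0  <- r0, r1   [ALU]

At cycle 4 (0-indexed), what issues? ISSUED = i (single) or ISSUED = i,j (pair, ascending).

ISSUED = 6

[0] i0  blt  -- no-port BR/MEM
[1] i1  ld  -- RAW+WAW r3
[2] i2+i3  add+ld  -- dual
[3] i4+i5  or+bne  -- dual
[4] i6  mulh  -- RAW r1
[5] i7  sll  -- tail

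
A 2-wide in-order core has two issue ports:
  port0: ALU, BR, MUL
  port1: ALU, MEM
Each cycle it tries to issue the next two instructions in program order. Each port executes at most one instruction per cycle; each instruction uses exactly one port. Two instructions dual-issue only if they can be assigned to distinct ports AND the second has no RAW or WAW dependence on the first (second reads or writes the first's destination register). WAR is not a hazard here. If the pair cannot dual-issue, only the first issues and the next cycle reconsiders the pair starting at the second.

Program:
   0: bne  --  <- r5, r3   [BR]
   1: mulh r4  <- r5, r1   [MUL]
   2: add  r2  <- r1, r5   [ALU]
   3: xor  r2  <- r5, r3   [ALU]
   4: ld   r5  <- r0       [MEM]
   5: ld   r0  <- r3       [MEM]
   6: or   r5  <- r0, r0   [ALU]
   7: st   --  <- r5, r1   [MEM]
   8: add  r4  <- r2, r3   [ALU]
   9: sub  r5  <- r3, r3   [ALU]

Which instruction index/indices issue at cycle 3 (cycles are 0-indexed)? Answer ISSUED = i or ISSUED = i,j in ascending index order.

[0] i0  bne.BR  -- no-port BR/MUL
[1] i1/i2  mulh.MUL;add.ALU  -- 2-wide
[2] i3/i4  xor.ALU;ld.MEM  -- 2-wide
[3] i5  ld.MEM  -- RAW r0
[4] i6  or.ALU  -- RAW r5
[5] i7/i8  st.MEM;add.ALU  -- 2-wide
[6] i9  sub.ALU  -- tail

ISSUED = 5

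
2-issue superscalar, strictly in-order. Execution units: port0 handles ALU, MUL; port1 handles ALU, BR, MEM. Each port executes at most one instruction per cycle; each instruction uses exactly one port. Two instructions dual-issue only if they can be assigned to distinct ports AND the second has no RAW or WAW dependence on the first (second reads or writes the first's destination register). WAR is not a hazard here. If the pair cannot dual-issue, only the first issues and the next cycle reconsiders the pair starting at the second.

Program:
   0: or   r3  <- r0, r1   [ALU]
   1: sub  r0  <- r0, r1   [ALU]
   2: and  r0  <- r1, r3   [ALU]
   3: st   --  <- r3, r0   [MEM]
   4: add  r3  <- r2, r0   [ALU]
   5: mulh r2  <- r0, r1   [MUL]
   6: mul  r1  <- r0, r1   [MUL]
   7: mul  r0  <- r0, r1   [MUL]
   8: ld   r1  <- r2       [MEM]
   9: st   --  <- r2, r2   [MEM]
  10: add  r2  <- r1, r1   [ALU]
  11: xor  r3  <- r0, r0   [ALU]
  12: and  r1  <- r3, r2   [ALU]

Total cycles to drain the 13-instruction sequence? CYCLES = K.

c0: i0+i1 or sub  pair
c1: i2 and  RAW r0
c2: i3+i4 st add  pair
c3: i5 mulh  no-port MUL/MUL
c4: i6 mul  no-port MUL/MUL
c5: i7+i8 mul ld  pair
c6: i9+i10 st add  pair
c7: i11 xor  RAW r3
c8: i12 and  tail

CYCLES = 9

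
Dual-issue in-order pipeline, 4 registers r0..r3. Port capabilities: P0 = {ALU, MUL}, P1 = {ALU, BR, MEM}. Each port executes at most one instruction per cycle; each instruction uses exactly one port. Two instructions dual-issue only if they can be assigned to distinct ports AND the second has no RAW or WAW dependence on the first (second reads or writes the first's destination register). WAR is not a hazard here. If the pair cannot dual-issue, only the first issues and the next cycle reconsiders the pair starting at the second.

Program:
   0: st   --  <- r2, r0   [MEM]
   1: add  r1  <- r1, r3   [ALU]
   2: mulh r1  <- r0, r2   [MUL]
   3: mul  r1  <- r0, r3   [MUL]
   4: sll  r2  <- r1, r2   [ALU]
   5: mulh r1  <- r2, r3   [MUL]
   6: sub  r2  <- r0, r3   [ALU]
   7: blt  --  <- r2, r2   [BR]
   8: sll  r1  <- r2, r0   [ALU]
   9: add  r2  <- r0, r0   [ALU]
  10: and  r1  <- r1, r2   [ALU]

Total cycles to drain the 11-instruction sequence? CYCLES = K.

c0: i0+i1 st.MEM/add.ALU  pair
c1: i2 mulh.MUL  no-port MUL/MUL
c2: i3 mul.MUL  RAW r1
c3: i4 sll.ALU  RAW r2
c4: i5+i6 mulh.MUL/sub.ALU  pair
c5: i7+i8 blt.BR/sll.ALU  pair
c6: i9 add.ALU  RAW r2
c7: i10 and.ALU  tail

CYCLES = 8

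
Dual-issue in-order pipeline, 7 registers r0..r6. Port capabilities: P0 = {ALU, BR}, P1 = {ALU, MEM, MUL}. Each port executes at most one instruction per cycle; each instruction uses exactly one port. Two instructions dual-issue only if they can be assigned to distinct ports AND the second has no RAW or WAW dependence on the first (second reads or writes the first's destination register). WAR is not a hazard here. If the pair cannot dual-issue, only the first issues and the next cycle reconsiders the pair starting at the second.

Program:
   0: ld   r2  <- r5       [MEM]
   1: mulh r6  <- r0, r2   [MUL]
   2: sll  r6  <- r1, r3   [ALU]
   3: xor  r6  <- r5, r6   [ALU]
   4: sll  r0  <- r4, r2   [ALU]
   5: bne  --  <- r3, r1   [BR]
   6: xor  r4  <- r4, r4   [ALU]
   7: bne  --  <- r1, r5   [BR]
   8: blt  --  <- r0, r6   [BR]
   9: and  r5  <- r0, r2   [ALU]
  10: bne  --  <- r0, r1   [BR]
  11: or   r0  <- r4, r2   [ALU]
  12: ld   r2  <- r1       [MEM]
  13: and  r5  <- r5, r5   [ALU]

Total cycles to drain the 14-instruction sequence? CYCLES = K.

0. ld.MEM @i0  | no-port MEM/MUL
1. mulh.MUL @i1  | WAW r6
2. sll.ALU @i2  | RAW+WAW r6
3. xor.ALU/sll.ALU @i3,i4  | pair
4. bne.BR/xor.ALU @i5,i6  | pair
5. bne.BR @i7  | no-port BR/BR
6. blt.BR/and.ALU @i8,i9  | pair
7. bne.BR/or.ALU @i10,i11  | pair
8. ld.MEM/and.ALU @i12,i13  | pair

CYCLES = 9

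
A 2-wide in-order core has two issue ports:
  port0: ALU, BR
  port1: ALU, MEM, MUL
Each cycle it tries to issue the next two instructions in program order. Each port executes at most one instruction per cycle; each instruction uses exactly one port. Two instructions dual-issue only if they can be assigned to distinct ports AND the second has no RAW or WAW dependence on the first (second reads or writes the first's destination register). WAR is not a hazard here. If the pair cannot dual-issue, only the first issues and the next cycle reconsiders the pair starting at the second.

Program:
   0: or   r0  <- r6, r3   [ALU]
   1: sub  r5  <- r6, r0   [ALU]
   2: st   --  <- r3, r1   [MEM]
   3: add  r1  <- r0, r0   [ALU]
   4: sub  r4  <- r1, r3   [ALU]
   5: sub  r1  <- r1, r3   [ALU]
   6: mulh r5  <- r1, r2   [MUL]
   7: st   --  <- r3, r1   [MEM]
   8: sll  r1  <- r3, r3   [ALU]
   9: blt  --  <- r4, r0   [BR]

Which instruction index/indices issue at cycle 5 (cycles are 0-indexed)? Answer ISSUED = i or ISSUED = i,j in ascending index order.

c0: i0 or  RAW r0
c1: i1&i2 sub;st  2-wide
c2: i3 add  RAW r1
c3: i4&i5 sub;sub  2-wide
c4: i6 mulh  no-port MUL/MEM
c5: i7&i8 st;sll  2-wide
c6: i9 blt  tail

ISSUED = 7,8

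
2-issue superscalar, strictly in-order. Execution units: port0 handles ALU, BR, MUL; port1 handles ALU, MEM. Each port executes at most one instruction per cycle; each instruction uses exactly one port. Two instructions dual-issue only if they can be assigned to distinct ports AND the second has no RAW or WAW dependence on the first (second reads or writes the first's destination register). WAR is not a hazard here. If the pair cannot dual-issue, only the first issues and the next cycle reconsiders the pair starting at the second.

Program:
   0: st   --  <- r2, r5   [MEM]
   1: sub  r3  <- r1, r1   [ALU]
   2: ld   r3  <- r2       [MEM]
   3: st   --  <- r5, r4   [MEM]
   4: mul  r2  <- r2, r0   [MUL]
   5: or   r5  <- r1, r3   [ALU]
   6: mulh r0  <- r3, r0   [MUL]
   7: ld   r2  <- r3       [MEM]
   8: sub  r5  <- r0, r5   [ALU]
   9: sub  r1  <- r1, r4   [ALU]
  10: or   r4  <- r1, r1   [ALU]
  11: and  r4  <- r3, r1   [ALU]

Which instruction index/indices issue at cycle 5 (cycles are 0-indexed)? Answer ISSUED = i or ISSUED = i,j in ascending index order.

ISSUED = 9

0. st.MEM/sub.ALU @i0/i1  | 2-wide
1. ld.MEM @i2  | no-port MEM/MEM
2. st.MEM/mul.MUL @i3/i4  | 2-wide
3. or.ALU/mulh.MUL @i5/i6  | 2-wide
4. ld.MEM/sub.ALU @i7/i8  | 2-wide
5. sub.ALU @i9  | RAW r1
6. or.ALU @i10  | WAW r4
7. and.ALU @i11  | tail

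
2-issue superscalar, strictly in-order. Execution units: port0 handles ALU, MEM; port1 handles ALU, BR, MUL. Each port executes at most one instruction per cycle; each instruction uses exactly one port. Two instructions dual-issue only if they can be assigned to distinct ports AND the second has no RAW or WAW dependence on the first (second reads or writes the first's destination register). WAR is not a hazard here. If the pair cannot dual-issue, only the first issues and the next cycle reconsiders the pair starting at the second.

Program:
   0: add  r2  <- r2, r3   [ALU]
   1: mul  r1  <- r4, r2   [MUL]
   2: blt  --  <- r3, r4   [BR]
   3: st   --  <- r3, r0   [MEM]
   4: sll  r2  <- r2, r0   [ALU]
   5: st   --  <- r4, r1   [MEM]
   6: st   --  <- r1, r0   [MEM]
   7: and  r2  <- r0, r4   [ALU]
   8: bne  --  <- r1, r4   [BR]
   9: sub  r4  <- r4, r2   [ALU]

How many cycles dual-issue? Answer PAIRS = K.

c0: i0 add.ALU  RAW r2
c1: i1 mul.MUL  no-port MUL/BR
c2: i2&i3 blt.BR st.MEM  dual
c3: i4&i5 sll.ALU st.MEM  dual
c4: i6&i7 st.MEM and.ALU  dual
c5: i8&i9 bne.BR sub.ALU  dual

PAIRS = 4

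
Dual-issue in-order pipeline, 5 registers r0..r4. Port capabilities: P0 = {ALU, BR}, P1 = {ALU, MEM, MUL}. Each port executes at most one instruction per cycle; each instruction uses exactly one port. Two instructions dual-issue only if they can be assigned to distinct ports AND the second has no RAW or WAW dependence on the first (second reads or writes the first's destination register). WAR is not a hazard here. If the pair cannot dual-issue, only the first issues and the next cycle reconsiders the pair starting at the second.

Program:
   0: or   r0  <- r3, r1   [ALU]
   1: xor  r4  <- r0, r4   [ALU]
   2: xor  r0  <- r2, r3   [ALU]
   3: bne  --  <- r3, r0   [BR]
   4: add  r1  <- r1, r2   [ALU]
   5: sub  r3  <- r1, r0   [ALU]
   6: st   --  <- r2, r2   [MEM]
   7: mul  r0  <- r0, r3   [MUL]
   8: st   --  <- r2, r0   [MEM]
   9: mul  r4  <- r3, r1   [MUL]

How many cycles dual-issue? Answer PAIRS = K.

PAIRS = 3

0. or @i0  | RAW r0
1. xor;xor @i1+i2  | pair
2. bne;add @i3+i4  | pair
3. sub;st @i5+i6  | pair
4. mul @i7  | no-port MUL/MEM
5. st @i8  | no-port MEM/MUL
6. mul @i9  | tail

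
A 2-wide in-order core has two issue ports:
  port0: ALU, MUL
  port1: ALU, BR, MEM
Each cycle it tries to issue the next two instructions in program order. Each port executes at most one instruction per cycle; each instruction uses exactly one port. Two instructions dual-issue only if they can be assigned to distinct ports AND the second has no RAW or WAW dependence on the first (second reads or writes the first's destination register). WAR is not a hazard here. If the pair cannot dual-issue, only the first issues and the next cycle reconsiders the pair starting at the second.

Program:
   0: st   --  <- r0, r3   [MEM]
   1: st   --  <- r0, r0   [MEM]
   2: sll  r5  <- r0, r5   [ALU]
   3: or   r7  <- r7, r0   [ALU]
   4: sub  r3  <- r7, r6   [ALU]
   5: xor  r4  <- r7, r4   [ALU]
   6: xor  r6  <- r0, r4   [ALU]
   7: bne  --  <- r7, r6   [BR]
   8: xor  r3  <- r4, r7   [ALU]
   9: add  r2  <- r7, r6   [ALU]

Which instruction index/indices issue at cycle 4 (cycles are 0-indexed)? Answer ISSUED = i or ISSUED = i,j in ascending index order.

ISSUED = 6

  cy0 -> i0 (st) no-port MEM/MEM
  cy1 -> i1/i2 (st+sll) pair
  cy2 -> i3 (or) RAW r7
  cy3 -> i4/i5 (sub+xor) pair
  cy4 -> i6 (xor) RAW r6
  cy5 -> i7/i8 (bne+xor) pair
  cy6 -> i9 (add) tail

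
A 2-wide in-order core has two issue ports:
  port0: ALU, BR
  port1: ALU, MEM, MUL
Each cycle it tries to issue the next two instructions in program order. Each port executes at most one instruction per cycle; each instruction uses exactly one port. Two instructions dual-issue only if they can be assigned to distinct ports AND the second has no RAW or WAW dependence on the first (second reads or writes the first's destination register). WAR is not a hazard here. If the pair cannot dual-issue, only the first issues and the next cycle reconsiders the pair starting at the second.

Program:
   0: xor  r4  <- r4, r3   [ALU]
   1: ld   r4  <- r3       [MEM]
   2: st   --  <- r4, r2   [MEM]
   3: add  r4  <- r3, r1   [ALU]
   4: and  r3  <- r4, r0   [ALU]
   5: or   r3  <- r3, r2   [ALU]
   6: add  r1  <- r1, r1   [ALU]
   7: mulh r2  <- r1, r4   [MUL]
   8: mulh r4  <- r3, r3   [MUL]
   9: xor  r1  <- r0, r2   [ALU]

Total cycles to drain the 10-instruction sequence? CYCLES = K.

CYCLES = 7

c0: i0 xor  WAW r4
c1: i1 ld  no-port MEM/MEM
c2: i2/i3 st+add  2-wide
c3: i4 and  RAW+WAW r3
c4: i5/i6 or+add  2-wide
c5: i7 mulh  no-port MUL/MUL
c6: i8/i9 mulh+xor  2-wide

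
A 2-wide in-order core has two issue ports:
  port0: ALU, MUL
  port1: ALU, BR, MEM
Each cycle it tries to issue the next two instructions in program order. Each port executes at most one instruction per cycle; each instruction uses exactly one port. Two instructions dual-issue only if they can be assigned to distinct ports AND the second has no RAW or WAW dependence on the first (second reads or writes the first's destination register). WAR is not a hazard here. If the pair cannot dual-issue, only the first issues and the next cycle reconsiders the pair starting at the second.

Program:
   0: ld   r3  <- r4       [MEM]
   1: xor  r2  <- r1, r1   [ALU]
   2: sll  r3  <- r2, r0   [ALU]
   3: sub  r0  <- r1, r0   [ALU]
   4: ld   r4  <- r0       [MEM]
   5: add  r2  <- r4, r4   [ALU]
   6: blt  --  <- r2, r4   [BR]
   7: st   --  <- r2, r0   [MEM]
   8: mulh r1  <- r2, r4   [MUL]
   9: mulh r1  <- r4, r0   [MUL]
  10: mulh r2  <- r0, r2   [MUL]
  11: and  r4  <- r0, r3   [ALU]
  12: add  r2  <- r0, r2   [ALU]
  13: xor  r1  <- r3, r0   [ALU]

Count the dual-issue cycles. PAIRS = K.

  cy0 -> i0&i1 (ld/xor) pair
  cy1 -> i2&i3 (sll/sub) pair
  cy2 -> i4 (ld) RAW r4
  cy3 -> i5 (add) RAW r2
  cy4 -> i6 (blt) no-port BR/MEM
  cy5 -> i7&i8 (st/mulh) pair
  cy6 -> i9 (mulh) no-port MUL/MUL
  cy7 -> i10&i11 (mulh/and) pair
  cy8 -> i12&i13 (add/xor) pair

PAIRS = 5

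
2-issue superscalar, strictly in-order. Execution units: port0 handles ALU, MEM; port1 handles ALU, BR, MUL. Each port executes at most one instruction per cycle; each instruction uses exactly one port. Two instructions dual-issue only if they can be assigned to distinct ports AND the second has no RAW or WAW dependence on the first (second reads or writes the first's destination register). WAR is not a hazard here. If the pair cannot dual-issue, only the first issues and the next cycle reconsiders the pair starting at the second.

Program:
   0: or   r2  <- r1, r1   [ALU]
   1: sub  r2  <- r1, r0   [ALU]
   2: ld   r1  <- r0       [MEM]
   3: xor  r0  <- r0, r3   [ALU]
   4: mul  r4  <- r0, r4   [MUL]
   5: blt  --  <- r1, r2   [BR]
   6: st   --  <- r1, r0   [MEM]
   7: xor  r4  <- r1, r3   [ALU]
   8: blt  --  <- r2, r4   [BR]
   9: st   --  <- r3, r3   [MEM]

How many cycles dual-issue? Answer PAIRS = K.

  cy0 -> i0 (or) WAW r2
  cy1 -> i1&i2 (sub ld) pair
  cy2 -> i3 (xor) RAW r0
  cy3 -> i4 (mul) no-port MUL/BR
  cy4 -> i5&i6 (blt st) pair
  cy5 -> i7 (xor) RAW r4
  cy6 -> i8&i9 (blt st) pair

PAIRS = 3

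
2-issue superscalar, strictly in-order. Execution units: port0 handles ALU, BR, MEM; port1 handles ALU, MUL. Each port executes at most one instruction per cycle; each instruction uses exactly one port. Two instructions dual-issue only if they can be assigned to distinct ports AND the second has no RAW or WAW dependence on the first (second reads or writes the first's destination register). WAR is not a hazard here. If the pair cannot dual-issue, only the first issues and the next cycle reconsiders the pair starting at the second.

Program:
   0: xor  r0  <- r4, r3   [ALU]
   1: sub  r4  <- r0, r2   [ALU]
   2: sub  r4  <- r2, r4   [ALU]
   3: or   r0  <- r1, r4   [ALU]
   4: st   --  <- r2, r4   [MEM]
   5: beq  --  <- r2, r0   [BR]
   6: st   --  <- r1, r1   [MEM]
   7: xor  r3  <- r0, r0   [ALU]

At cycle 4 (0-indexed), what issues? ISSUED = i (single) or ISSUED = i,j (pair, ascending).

[0] i0  xor  -- RAW r0
[1] i1  sub  -- RAW+WAW r4
[2] i2  sub  -- RAW r4
[3] i3/i4  or st  -- pair
[4] i5  beq  -- no-port BR/MEM
[5] i6/i7  st xor  -- pair

ISSUED = 5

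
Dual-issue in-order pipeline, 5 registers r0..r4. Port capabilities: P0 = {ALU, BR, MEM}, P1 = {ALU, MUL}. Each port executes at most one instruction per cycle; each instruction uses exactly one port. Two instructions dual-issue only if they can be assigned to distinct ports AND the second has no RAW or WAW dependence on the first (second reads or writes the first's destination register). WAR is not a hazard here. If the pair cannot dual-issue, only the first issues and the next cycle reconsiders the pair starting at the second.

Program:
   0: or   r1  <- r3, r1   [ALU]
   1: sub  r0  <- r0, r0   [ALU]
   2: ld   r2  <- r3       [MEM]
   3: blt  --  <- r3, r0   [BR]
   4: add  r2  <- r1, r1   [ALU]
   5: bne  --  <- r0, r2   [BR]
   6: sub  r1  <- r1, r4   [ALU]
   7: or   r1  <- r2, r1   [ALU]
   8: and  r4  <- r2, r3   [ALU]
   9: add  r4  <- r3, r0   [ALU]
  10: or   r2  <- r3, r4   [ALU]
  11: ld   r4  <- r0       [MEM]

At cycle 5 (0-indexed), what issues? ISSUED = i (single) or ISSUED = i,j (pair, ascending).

t=0 i0&i1:or+sub ; 2-wide
t=1 i2:ld ; no-port MEM/BR
t=2 i3&i4:blt+add ; 2-wide
t=3 i5&i6:bne+sub ; 2-wide
t=4 i7&i8:or+and ; 2-wide
t=5 i9:add ; RAW r4
t=6 i10&i11:or+ld ; 2-wide

ISSUED = 9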